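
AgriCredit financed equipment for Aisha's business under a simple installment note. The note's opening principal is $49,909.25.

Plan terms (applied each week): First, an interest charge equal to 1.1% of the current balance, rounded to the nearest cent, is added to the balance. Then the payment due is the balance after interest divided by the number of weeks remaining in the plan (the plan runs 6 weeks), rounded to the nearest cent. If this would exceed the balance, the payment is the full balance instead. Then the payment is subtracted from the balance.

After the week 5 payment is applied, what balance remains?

# | Opening | Interest | Payment | End bal
1 | $49,909.25 | $549.00 | $8,409.71 | $42,048.54
2 | $42,048.54 | $462.53 | $8,502.21 | $34,008.86
3 | $34,008.86 | $374.10 | $8,595.74 | $25,787.22
4 | $25,787.22 | $283.66 | $8,690.29 | $17,380.59
5 | $17,380.59 | $191.19 | $8,785.89 | $8,785.89

$8,785.89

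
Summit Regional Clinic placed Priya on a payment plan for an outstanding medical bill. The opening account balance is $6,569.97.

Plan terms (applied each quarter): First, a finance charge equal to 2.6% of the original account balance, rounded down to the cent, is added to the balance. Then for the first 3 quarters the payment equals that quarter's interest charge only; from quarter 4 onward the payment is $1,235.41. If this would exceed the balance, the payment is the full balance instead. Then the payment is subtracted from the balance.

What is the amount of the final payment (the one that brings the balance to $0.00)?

# | Opening | Interest | Payment | End bal
1 | $6,569.97 | $170.81 | $170.81 | $6,569.97
2 | $6,569.97 | $170.81 | $170.81 | $6,569.97
3 | $6,569.97 | $170.81 | $170.81 | $6,569.97
4 | $6,569.97 | $170.81 | $1,235.41 | $5,505.37
5 | $5,505.37 | $170.81 | $1,235.41 | $4,440.77
6 | $4,440.77 | $170.81 | $1,235.41 | $3,376.17
7 | $3,376.17 | $170.81 | $1,235.41 | $2,311.57
8 | $2,311.57 | $170.81 | $1,235.41 | $1,246.97
9 | $1,246.97 | $170.81 | $1,235.41 | $182.37
10 | $182.37 | $170.81 | $353.18 | $0.00

$353.18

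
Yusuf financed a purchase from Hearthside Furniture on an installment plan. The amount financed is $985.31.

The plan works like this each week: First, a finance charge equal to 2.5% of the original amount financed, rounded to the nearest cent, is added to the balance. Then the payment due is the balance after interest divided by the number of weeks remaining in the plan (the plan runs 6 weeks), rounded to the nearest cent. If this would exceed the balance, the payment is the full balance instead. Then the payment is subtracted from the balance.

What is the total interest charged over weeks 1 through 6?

$147.78

Week 1: opening $985.31; interest $24.63 → $1,009.94; payment $168.32; balance $841.62
Week 2: opening $841.62; interest $24.63 → $866.25; payment $173.25; balance $693.00
Week 3: opening $693.00; interest $24.63 → $717.63; payment $179.41; balance $538.22
Week 4: opening $538.22; interest $24.63 → $562.85; payment $187.62; balance $375.23
Week 5: opening $375.23; interest $24.63 → $399.86; payment $199.93; balance $199.93
Week 6: opening $199.93; interest $24.63 → $224.56; payment $224.56; balance $0.00
Total interest: $24.63 + $24.63 + $24.63 + $24.63 + $24.63 + $24.63 = $147.78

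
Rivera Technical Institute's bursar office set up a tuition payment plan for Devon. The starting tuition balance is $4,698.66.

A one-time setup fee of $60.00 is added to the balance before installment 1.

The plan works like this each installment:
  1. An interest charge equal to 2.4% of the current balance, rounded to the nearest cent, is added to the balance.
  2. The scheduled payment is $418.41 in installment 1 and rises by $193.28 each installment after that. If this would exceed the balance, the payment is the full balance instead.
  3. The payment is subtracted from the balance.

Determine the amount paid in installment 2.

# | Opening | Interest | Payment | End bal
1 | $4,758.66 | $114.21 | $418.41 | $4,454.46
2 | $4,454.46 | $106.91 | $611.69 | $3,949.68

$611.69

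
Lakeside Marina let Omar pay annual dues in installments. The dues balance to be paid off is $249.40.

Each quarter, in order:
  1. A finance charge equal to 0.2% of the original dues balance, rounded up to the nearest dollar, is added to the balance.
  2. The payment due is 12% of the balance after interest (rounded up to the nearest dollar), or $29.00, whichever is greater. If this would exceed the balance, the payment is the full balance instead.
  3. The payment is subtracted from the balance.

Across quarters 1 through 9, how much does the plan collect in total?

$258.40

Quarter 1: opening $249.40; interest $1.00 → $250.40; payment $31.00; balance $219.40
Quarter 2: opening $219.40; interest $1.00 → $220.40; payment $29.00; balance $191.40
Quarter 3: opening $191.40; interest $1.00 → $192.40; payment $29.00; balance $163.40
Quarter 4: opening $163.40; interest $1.00 → $164.40; payment $29.00; balance $135.40
Quarter 5: opening $135.40; interest $1.00 → $136.40; payment $29.00; balance $107.40
Quarter 6: opening $107.40; interest $1.00 → $108.40; payment $29.00; balance $79.40
Quarter 7: opening $79.40; interest $1.00 → $80.40; payment $29.00; balance $51.40
Quarter 8: opening $51.40; interest $1.00 → $52.40; payment $29.00; balance $23.40
Quarter 9: opening $23.40; interest $1.00 → $24.40; payment $24.40; balance $0.00
Total paid: $258.40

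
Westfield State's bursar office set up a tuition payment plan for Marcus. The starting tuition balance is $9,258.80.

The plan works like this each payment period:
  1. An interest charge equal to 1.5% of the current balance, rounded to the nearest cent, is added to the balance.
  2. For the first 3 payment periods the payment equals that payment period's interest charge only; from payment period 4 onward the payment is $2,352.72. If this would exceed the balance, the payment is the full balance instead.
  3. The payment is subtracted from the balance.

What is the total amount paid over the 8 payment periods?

$10,032.75

Payment period 1: opening $9,258.80; interest $138.88 → $9,397.68; payment $138.88; balance $9,258.80
Payment period 2: opening $9,258.80; interest $138.88 → $9,397.68; payment $138.88; balance $9,258.80
Payment period 3: opening $9,258.80; interest $138.88 → $9,397.68; payment $138.88; balance $9,258.80
Payment period 4: opening $9,258.80; interest $138.88 → $9,397.68; payment $2,352.72; balance $7,044.96
Payment period 5: opening $7,044.96; interest $105.67 → $7,150.63; payment $2,352.72; balance $4,797.91
Payment period 6: opening $4,797.91; interest $71.97 → $4,869.88; payment $2,352.72; balance $2,517.16
Payment period 7: opening $2,517.16; interest $37.76 → $2,554.92; payment $2,352.72; balance $202.20
Payment period 8: opening $202.20; interest $3.03 → $205.23; payment $205.23; balance $0.00
Total paid: $10,032.75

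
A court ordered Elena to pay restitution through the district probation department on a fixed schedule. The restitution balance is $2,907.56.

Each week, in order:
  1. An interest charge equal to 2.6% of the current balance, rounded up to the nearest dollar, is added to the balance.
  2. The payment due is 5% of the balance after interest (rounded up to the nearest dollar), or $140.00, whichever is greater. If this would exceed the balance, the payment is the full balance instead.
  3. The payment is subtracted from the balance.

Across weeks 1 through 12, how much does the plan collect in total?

# | Opening | Interest | Payment | End bal
1 | $2,907.56 | $76.00 | $150.00 | $2,833.56
2 | $2,833.56 | $74.00 | $146.00 | $2,761.56
3 | $2,761.56 | $72.00 | $142.00 | $2,691.56
4 | $2,691.56 | $70.00 | $140.00 | $2,621.56
5 | $2,621.56 | $69.00 | $140.00 | $2,550.56
6 | $2,550.56 | $67.00 | $140.00 | $2,477.56
7 | $2,477.56 | $65.00 | $140.00 | $2,402.56
8 | $2,402.56 | $63.00 | $140.00 | $2,325.56
9 | $2,325.56 | $61.00 | $140.00 | $2,246.56
10 | $2,246.56 | $59.00 | $140.00 | $2,165.56
11 | $2,165.56 | $57.00 | $140.00 | $2,082.56
12 | $2,082.56 | $55.00 | $140.00 | $1,997.56
Total paid: $1,698.00

$1,698.00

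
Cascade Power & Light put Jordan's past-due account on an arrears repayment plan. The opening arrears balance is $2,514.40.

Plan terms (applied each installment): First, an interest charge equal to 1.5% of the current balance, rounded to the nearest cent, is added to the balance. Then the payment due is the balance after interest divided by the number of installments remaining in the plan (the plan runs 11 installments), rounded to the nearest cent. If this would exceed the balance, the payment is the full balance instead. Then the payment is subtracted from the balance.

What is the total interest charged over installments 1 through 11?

$238.00

Installment 1: opening $2,514.40; interest $37.72 → $2,552.12; payment $232.01; balance $2,320.11
Installment 2: opening $2,320.11; interest $34.80 → $2,354.91; payment $235.49; balance $2,119.42
Installment 3: opening $2,119.42; interest $31.79 → $2,151.21; payment $239.02; balance $1,912.19
Installment 4: opening $1,912.19; interest $28.68 → $1,940.87; payment $242.61; balance $1,698.26
Installment 5: opening $1,698.26; interest $25.47 → $1,723.73; payment $246.25; balance $1,477.48
Installment 6: opening $1,477.48; interest $22.16 → $1,499.64; payment $249.94; balance $1,249.70
Installment 7: opening $1,249.70; interest $18.75 → $1,268.45; payment $253.69; balance $1,014.76
Installment 8: opening $1,014.76; interest $15.22 → $1,029.98; payment $257.50; balance $772.48
Installment 9: opening $772.48; interest $11.59 → $784.07; payment $261.36; balance $522.71
Installment 10: opening $522.71; interest $7.84 → $530.55; payment $265.28; balance $265.27
Installment 11: opening $265.27; interest $3.98 → $269.25; payment $269.25; balance $0.00
Total interest: $37.72 + $34.80 + $31.79 + $28.68 + $25.47 + $22.16 + $18.75 + $15.22 + $11.59 + $7.84 + $3.98 = $238.00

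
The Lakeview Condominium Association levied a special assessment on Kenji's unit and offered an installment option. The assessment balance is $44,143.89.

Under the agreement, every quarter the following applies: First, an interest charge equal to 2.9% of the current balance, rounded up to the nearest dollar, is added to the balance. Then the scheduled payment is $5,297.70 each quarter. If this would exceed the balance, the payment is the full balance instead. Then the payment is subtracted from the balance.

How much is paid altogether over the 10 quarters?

Quarter 1: $44,143.89 +$1,281.00 interest = $45,424.89; pay $5,297.70 → $40,127.19
Quarter 2: $40,127.19 +$1,164.00 interest = $41,291.19; pay $5,297.70 → $35,993.49
Quarter 3: $35,993.49 +$1,044.00 interest = $37,037.49; pay $5,297.70 → $31,739.79
Quarter 4: $31,739.79 +$921.00 interest = $32,660.79; pay $5,297.70 → $27,363.09
Quarter 5: $27,363.09 +$794.00 interest = $28,157.09; pay $5,297.70 → $22,859.39
Quarter 6: $22,859.39 +$663.00 interest = $23,522.39; pay $5,297.70 → $18,224.69
Quarter 7: $18,224.69 +$529.00 interest = $18,753.69; pay $5,297.70 → $13,455.99
Quarter 8: $13,455.99 +$391.00 interest = $13,846.99; pay $5,297.70 → $8,549.29
Quarter 9: $8,549.29 +$248.00 interest = $8,797.29; pay $5,297.70 → $3,499.59
Quarter 10: $3,499.59 +$102.00 interest = $3,601.59; pay $3,601.59 → $0.00
Total paid: $51,280.89

$51,280.89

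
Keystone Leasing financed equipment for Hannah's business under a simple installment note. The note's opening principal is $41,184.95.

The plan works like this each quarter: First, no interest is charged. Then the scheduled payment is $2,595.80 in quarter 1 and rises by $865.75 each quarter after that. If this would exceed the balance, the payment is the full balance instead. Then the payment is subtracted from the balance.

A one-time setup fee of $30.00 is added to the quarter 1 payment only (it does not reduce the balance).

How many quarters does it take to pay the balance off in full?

Quarter 1: $41,184.95 − $2,595.80 (+ $30.00 fee) → $38,589.15
Quarter 2: $38,589.15 − $3,461.55 → $35,127.60
Quarter 3: $35,127.60 − $4,327.30 → $30,800.30
Quarter 4: $30,800.30 − $5,193.05 → $25,607.25
Quarter 5: $25,607.25 − $6,058.80 → $19,548.45
Quarter 6: $19,548.45 − $6,924.55 → $12,623.90
Quarter 7: $12,623.90 − $7,790.30 → $4,833.60
Quarter 8: $4,833.60 − $4,833.60 → $0.00
Balance reaches $0.00 in quarter 8.

8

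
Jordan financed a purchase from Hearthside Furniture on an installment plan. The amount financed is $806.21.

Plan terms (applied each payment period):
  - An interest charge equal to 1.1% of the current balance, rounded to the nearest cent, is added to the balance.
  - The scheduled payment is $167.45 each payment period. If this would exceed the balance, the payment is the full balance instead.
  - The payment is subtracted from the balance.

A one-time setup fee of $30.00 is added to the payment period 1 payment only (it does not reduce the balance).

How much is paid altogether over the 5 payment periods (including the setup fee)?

Payment period 1: $806.21 +$8.87 interest = $815.08; pay $167.45 (+ $30.00 fee) → $647.63
Payment period 2: $647.63 +$7.12 interest = $654.75; pay $167.45 → $487.30
Payment period 3: $487.30 +$5.36 interest = $492.66; pay $167.45 → $325.21
Payment period 4: $325.21 +$3.58 interest = $328.79; pay $167.45 → $161.34
Payment period 5: $161.34 +$1.77 interest = $163.11; pay $163.11 → $0.00
Total paid: $862.91

$862.91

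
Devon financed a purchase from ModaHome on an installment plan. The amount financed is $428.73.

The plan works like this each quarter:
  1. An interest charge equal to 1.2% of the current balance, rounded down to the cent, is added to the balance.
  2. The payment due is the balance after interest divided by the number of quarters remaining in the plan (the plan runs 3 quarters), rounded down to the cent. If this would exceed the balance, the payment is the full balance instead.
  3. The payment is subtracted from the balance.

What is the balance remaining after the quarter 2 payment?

Quarter 1: opening $428.73; interest $5.14 → $433.87; payment $144.62; balance $289.25
Quarter 2: opening $289.25; interest $3.47 → $292.72; payment $146.36; balance $146.36

$146.36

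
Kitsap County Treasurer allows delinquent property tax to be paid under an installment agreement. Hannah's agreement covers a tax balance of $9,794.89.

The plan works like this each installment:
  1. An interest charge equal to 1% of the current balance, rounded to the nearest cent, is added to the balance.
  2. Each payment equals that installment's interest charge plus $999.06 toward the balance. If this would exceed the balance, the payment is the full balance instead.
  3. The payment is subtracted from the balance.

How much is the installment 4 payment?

$1,067.04

Installment 1: opening $9,794.89; interest $97.95 → $9,892.84; payment $1,097.01; balance $8,795.83
Installment 2: opening $8,795.83; interest $87.96 → $8,883.79; payment $1,087.02; balance $7,796.77
Installment 3: opening $7,796.77; interest $77.97 → $7,874.74; payment $1,077.03; balance $6,797.71
Installment 4: opening $6,797.71; interest $67.98 → $6,865.69; payment $1,067.04; balance $5,798.65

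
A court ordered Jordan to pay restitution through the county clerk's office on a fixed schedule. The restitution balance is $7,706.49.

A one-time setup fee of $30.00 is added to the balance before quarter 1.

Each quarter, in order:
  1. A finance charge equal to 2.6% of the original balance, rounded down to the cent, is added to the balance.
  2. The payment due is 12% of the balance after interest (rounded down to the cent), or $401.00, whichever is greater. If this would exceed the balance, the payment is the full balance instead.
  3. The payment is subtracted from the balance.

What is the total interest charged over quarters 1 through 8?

# | Opening | Interest | Payment | End bal
1 | $7,736.49 | $200.36 | $952.42 | $6,984.43
2 | $6,984.43 | $200.36 | $862.17 | $6,322.62
3 | $6,322.62 | $200.36 | $782.75 | $5,740.23
4 | $5,740.23 | $200.36 | $712.87 | $5,227.72
5 | $5,227.72 | $200.36 | $651.36 | $4,776.72
6 | $4,776.72 | $200.36 | $597.24 | $4,379.84
7 | $4,379.84 | $200.36 | $549.62 | $4,030.58
8 | $4,030.58 | $200.36 | $507.71 | $3,723.23
Total interest: $200.36 + $200.36 + $200.36 + $200.36 + $200.36 + $200.36 + $200.36 + $200.36 = $1,602.88

$1,602.88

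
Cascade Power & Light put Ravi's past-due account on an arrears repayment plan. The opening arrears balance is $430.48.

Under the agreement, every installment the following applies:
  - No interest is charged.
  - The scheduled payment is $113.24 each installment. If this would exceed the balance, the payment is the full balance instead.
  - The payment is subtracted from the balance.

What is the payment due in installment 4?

$90.76

Installment 1: $430.48 − $113.24 → $317.24
Installment 2: $317.24 − $113.24 → $204.00
Installment 3: $204.00 − $113.24 → $90.76
Installment 4: $90.76 − $90.76 → $0.00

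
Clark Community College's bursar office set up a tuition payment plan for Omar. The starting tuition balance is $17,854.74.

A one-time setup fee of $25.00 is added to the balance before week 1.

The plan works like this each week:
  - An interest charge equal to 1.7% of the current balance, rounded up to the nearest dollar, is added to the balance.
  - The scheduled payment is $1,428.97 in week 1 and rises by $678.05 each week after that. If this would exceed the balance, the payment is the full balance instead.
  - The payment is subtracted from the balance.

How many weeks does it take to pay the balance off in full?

Week 1: opening $17,879.74; interest $304.00 → $18,183.74; payment $1,428.97; balance $16,754.77
Week 2: opening $16,754.77; interest $285.00 → $17,039.77; payment $2,107.02; balance $14,932.75
Week 3: opening $14,932.75; interest $254.00 → $15,186.75; payment $2,785.07; balance $12,401.68
Week 4: opening $12,401.68; interest $211.00 → $12,612.68; payment $3,463.12; balance $9,149.56
Week 5: opening $9,149.56; interest $156.00 → $9,305.56; payment $4,141.17; balance $5,164.39
Week 6: opening $5,164.39; interest $88.00 → $5,252.39; payment $4,819.22; balance $433.17
Week 7: opening $433.17; interest $8.00 → $441.17; payment $441.17; balance $0.00
Balance reaches $0.00 in week 7.

7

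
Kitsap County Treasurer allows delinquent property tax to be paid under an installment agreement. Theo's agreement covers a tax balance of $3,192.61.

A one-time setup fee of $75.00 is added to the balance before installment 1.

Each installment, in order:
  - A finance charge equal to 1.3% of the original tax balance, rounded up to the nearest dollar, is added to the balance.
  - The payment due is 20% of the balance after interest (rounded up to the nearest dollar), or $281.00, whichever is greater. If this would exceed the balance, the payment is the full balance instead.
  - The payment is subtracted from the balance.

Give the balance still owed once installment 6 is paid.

Installment 1: $3,267.61 +$42.00 interest = $3,309.61; pay $662.00 → $2,647.61
Installment 2: $2,647.61 +$42.00 interest = $2,689.61; pay $538.00 → $2,151.61
Installment 3: $2,151.61 +$42.00 interest = $2,193.61; pay $439.00 → $1,754.61
Installment 4: $1,754.61 +$42.00 interest = $1,796.61; pay $360.00 → $1,436.61
Installment 5: $1,436.61 +$42.00 interest = $1,478.61; pay $296.00 → $1,182.61
Installment 6: $1,182.61 +$42.00 interest = $1,224.61; pay $281.00 → $943.61

$943.61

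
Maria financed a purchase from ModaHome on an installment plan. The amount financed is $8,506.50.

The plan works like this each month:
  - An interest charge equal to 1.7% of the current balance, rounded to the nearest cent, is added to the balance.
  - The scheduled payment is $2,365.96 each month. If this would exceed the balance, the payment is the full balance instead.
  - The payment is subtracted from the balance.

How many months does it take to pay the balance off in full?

Month 1: $8,506.50 +$144.61 interest = $8,651.11; pay $2,365.96 → $6,285.15
Month 2: $6,285.15 +$106.85 interest = $6,392.00; pay $2,365.96 → $4,026.04
Month 3: $4,026.04 +$68.44 interest = $4,094.48; pay $2,365.96 → $1,728.52
Month 4: $1,728.52 +$29.38 interest = $1,757.90; pay $1,757.90 → $0.00
Balance reaches $0.00 in month 4.

4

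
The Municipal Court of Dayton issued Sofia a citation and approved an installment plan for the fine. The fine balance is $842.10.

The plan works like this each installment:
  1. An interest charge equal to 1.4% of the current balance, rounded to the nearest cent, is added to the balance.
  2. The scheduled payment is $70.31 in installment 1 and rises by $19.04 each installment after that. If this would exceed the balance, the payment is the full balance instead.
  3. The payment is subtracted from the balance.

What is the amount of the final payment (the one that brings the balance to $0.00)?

$5.61

Installment 1: opening $842.10; interest $11.79 → $853.89; payment $70.31; balance $783.58
Installment 2: opening $783.58; interest $10.97 → $794.55; payment $89.35; balance $705.20
Installment 3: opening $705.20; interest $9.87 → $715.07; payment $108.39; balance $606.68
Installment 4: opening $606.68; interest $8.49 → $615.17; payment $127.43; balance $487.74
Installment 5: opening $487.74; interest $6.83 → $494.57; payment $146.47; balance $348.10
Installment 6: opening $348.10; interest $4.87 → $352.97; payment $165.51; balance $187.46
Installment 7: opening $187.46; interest $2.62 → $190.08; payment $184.55; balance $5.53
Installment 8: opening $5.53; interest $0.08 → $5.61; payment $5.61; balance $0.00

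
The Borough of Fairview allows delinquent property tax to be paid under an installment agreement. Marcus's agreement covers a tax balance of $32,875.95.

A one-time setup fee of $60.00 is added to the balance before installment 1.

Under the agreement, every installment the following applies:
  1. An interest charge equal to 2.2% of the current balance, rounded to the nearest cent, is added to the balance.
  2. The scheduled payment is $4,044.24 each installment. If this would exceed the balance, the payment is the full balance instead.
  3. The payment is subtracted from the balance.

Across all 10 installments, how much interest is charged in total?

Installment 1: $32,935.95 +$724.59 interest = $33,660.54; pay $4,044.24 → $29,616.30
Installment 2: $29,616.30 +$651.56 interest = $30,267.86; pay $4,044.24 → $26,223.62
Installment 3: $26,223.62 +$576.92 interest = $26,800.54; pay $4,044.24 → $22,756.30
Installment 4: $22,756.30 +$500.64 interest = $23,256.94; pay $4,044.24 → $19,212.70
Installment 5: $19,212.70 +$422.68 interest = $19,635.38; pay $4,044.24 → $15,591.14
Installment 6: $15,591.14 +$343.01 interest = $15,934.15; pay $4,044.24 → $11,889.91
Installment 7: $11,889.91 +$261.58 interest = $12,151.49; pay $4,044.24 → $8,107.25
Installment 8: $8,107.25 +$178.36 interest = $8,285.61; pay $4,044.24 → $4,241.37
Installment 9: $4,241.37 +$93.31 interest = $4,334.68; pay $4,044.24 → $290.44
Installment 10: $290.44 +$6.39 interest = $296.83; pay $296.83 → $0.00
Total interest: $724.59 + $651.56 + $576.92 + $500.64 + $422.68 + $343.01 + $261.58 + $178.36 + $93.31 + $6.39 = $3,759.04

$3,759.04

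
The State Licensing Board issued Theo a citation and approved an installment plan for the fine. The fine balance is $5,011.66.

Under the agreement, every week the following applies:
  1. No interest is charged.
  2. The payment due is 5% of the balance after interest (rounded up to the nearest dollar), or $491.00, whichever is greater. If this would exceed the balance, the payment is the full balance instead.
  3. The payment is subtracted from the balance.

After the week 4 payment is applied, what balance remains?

$3,047.66

Week 1: $5,011.66 − $491.00 → $4,520.66
Week 2: $4,520.66 − $491.00 → $4,029.66
Week 3: $4,029.66 − $491.00 → $3,538.66
Week 4: $3,538.66 − $491.00 → $3,047.66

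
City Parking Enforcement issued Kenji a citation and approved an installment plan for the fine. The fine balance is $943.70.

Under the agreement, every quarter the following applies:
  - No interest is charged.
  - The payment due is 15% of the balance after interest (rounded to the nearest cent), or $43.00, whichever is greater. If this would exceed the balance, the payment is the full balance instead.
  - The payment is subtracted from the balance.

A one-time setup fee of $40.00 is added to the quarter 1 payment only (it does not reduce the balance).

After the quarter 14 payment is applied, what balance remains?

$0.00

Quarter 1: $943.70 − $141.56 (+ $40.00 fee) → $802.14
Quarter 2: $802.14 − $120.32 → $681.82
Quarter 3: $681.82 − $102.27 → $579.55
Quarter 4: $579.55 − $86.93 → $492.62
Quarter 5: $492.62 − $73.89 → $418.73
Quarter 6: $418.73 − $62.81 → $355.92
Quarter 7: $355.92 − $53.39 → $302.53
Quarter 8: $302.53 − $45.38 → $257.15
Quarter 9: $257.15 − $43.00 → $214.15
Quarter 10: $214.15 − $43.00 → $171.15
Quarter 11: $171.15 − $43.00 → $128.15
Quarter 12: $128.15 − $43.00 → $85.15
Quarter 13: $85.15 − $43.00 → $42.15
Quarter 14: $42.15 − $42.15 → $0.00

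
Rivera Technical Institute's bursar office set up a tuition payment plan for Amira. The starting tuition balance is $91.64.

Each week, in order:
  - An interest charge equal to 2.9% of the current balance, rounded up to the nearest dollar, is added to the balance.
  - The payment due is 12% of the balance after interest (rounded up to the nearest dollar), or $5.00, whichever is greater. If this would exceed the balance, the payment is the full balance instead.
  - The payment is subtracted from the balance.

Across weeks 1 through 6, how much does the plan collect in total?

Week 1: $91.64 +$3.00 interest = $94.64; pay $12.00 → $82.64
Week 2: $82.64 +$3.00 interest = $85.64; pay $11.00 → $74.64
Week 3: $74.64 +$3.00 interest = $77.64; pay $10.00 → $67.64
Week 4: $67.64 +$2.00 interest = $69.64; pay $9.00 → $60.64
Week 5: $60.64 +$2.00 interest = $62.64; pay $8.00 → $54.64
Week 6: $54.64 +$2.00 interest = $56.64; pay $7.00 → $49.64
Total paid: $57.00

$57.00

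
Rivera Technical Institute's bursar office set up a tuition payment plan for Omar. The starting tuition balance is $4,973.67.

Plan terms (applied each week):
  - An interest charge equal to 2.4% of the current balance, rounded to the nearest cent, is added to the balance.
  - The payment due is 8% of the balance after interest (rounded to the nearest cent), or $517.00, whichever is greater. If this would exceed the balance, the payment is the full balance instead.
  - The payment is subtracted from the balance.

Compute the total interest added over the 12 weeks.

$749.35

# | Opening | Interest | Payment | End bal
1 | $4,973.67 | $119.37 | $517.00 | $4,576.04
2 | $4,576.04 | $109.82 | $517.00 | $4,168.86
3 | $4,168.86 | $100.05 | $517.00 | $3,751.91
4 | $3,751.91 | $90.05 | $517.00 | $3,324.96
5 | $3,324.96 | $79.80 | $517.00 | $2,887.76
6 | $2,887.76 | $69.31 | $517.00 | $2,440.07
7 | $2,440.07 | $58.56 | $517.00 | $1,981.63
8 | $1,981.63 | $47.56 | $517.00 | $1,512.19
9 | $1,512.19 | $36.29 | $517.00 | $1,031.48
10 | $1,031.48 | $24.76 | $517.00 | $539.24
11 | $539.24 | $12.94 | $517.00 | $35.18
12 | $35.18 | $0.84 | $36.02 | $0.00
Total interest: $119.37 + $109.82 + $100.05 + $90.05 + $79.80 + $69.31 + $58.56 + $47.56 + $36.29 + $24.76 + $12.94 + $0.84 = $749.35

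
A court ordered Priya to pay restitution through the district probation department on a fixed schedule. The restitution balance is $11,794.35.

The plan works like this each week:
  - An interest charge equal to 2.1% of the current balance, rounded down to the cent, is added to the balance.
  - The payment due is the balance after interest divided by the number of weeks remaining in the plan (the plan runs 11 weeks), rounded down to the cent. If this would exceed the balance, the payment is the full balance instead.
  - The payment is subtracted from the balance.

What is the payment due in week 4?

$1,165.15

Week 1: opening $11,794.35; interest $247.68 → $12,042.03; payment $1,094.73; balance $10,947.30
Week 2: opening $10,947.30; interest $229.89 → $11,177.19; payment $1,117.71; balance $10,059.48
Week 3: opening $10,059.48; interest $211.24 → $10,270.72; payment $1,141.19; balance $9,129.53
Week 4: opening $9,129.53; interest $191.72 → $9,321.25; payment $1,165.15; balance $8,156.10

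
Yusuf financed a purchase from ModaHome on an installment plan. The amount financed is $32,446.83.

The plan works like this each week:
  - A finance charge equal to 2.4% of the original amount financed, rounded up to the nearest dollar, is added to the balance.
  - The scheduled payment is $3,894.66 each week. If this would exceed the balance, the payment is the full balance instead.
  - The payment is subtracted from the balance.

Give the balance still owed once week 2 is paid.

$26,215.51

# | Opening | Interest | Payment | End bal
1 | $32,446.83 | $779.00 | $3,894.66 | $29,331.17
2 | $29,331.17 | $779.00 | $3,894.66 | $26,215.51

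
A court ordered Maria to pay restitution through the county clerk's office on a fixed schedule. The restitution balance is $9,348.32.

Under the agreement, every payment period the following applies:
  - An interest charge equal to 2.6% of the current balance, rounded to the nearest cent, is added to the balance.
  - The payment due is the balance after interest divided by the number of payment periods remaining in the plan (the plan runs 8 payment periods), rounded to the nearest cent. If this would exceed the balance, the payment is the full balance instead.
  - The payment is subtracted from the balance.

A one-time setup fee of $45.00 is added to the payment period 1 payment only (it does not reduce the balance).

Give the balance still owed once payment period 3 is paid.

Payment period 1: opening $9,348.32; interest $243.06 → $9,591.38; payment $1,198.92 (+ $45.00 fee); balance $8,392.46
Payment period 2: opening $8,392.46; interest $218.20 → $8,610.66; payment $1,230.09; balance $7,380.57
Payment period 3: opening $7,380.57; interest $191.89 → $7,572.46; payment $1,262.08; balance $6,310.38

$6,310.38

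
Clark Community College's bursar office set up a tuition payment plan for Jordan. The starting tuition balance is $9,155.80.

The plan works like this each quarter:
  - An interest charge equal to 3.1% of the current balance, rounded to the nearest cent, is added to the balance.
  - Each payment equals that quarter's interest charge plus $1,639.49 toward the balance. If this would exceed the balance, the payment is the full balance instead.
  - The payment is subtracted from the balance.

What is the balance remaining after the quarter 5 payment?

$958.35

Quarter 1: opening $9,155.80; interest $283.83 → $9,439.63; payment $1,923.32; balance $7,516.31
Quarter 2: opening $7,516.31; interest $233.01 → $7,749.32; payment $1,872.50; balance $5,876.82
Quarter 3: opening $5,876.82; interest $182.18 → $6,059.00; payment $1,821.67; balance $4,237.33
Quarter 4: opening $4,237.33; interest $131.36 → $4,368.69; payment $1,770.85; balance $2,597.84
Quarter 5: opening $2,597.84; interest $80.53 → $2,678.37; payment $1,720.02; balance $958.35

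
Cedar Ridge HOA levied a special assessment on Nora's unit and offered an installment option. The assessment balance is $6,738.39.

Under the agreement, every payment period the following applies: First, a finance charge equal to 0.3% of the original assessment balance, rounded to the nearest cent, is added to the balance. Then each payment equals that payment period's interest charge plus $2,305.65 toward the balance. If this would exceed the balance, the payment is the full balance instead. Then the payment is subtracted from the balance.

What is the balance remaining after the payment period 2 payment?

# | Opening | Interest | Payment | End bal
1 | $6,738.39 | $20.22 | $2,325.87 | $4,432.74
2 | $4,432.74 | $20.22 | $2,325.87 | $2,127.09

$2,127.09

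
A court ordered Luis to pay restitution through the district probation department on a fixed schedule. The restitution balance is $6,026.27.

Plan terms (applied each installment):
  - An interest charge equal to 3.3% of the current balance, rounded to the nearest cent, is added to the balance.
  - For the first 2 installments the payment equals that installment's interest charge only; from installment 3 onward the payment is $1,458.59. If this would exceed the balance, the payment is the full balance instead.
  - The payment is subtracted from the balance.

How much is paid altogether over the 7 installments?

$6,988.69

Installment 1: opening $6,026.27; interest $198.87 → $6,225.14; payment $198.87; balance $6,026.27
Installment 2: opening $6,026.27; interest $198.87 → $6,225.14; payment $198.87; balance $6,026.27
Installment 3: opening $6,026.27; interest $198.87 → $6,225.14; payment $1,458.59; balance $4,766.55
Installment 4: opening $4,766.55; interest $157.30 → $4,923.85; payment $1,458.59; balance $3,465.26
Installment 5: opening $3,465.26; interest $114.35 → $3,579.61; payment $1,458.59; balance $2,121.02
Installment 6: opening $2,121.02; interest $69.99 → $2,191.01; payment $1,458.59; balance $732.42
Installment 7: opening $732.42; interest $24.17 → $756.59; payment $756.59; balance $0.00
Total paid: $6,988.69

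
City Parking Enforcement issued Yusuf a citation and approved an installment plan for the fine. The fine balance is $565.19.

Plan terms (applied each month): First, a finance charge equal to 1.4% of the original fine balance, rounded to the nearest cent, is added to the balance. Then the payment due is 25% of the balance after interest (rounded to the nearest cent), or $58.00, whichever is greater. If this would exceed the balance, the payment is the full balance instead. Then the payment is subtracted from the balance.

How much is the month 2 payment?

$109.43

Month 1: opening $565.19; interest $7.91 → $573.10; payment $143.28; balance $429.82
Month 2: opening $429.82; interest $7.91 → $437.73; payment $109.43; balance $328.30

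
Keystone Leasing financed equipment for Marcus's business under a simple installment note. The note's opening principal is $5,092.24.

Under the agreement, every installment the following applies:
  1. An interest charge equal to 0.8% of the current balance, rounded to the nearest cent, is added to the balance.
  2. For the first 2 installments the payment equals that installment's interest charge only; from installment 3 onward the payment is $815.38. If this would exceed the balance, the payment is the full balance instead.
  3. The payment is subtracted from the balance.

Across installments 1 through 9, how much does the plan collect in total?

Installment 1: $5,092.24 +$40.74 interest = $5,132.98; pay $40.74 → $5,092.24
Installment 2: $5,092.24 +$40.74 interest = $5,132.98; pay $40.74 → $5,092.24
Installment 3: $5,092.24 +$40.74 interest = $5,132.98; pay $815.38 → $4,317.60
Installment 4: $4,317.60 +$34.54 interest = $4,352.14; pay $815.38 → $3,536.76
Installment 5: $3,536.76 +$28.29 interest = $3,565.05; pay $815.38 → $2,749.67
Installment 6: $2,749.67 +$22.00 interest = $2,771.67; pay $815.38 → $1,956.29
Installment 7: $1,956.29 +$15.65 interest = $1,971.94; pay $815.38 → $1,156.56
Installment 8: $1,156.56 +$9.25 interest = $1,165.81; pay $815.38 → $350.43
Installment 9: $350.43 +$2.80 interest = $353.23; pay $353.23 → $0.00
Total paid: $5,326.99

$5,326.99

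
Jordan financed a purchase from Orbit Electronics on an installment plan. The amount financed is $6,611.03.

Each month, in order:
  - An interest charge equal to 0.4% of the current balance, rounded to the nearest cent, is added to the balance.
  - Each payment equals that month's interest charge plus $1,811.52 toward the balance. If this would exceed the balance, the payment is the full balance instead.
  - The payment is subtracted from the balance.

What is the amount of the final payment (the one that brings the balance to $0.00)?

# | Opening | Interest | Payment | End bal
1 | $6,611.03 | $26.44 | $1,837.96 | $4,799.51
2 | $4,799.51 | $19.20 | $1,830.72 | $2,987.99
3 | $2,987.99 | $11.95 | $1,823.47 | $1,176.47
4 | $1,176.47 | $4.71 | $1,181.18 | $0.00

$1,181.18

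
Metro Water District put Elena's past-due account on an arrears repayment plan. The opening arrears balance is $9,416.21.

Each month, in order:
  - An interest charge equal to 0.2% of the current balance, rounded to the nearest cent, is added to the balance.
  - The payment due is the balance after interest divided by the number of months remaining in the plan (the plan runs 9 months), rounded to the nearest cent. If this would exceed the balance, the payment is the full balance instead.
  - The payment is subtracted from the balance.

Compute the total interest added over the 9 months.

# | Opening | Interest | Payment | End bal
1 | $9,416.21 | $18.83 | $1,048.34 | $8,386.70
2 | $8,386.70 | $16.77 | $1,050.43 | $7,353.04
3 | $7,353.04 | $14.71 | $1,052.54 | $6,315.21
4 | $6,315.21 | $12.63 | $1,054.64 | $5,273.20
5 | $5,273.20 | $10.55 | $1,056.75 | $4,227.00
6 | $4,227.00 | $8.45 | $1,058.86 | $3,176.59
7 | $3,176.59 | $6.35 | $1,060.98 | $2,121.96
8 | $2,121.96 | $4.24 | $1,063.10 | $1,063.10
9 | $1,063.10 | $2.13 | $1,065.23 | $0.00
Total interest: $18.83 + $16.77 + $14.71 + $12.63 + $10.55 + $8.45 + $6.35 + $4.24 + $2.13 = $94.66

$94.66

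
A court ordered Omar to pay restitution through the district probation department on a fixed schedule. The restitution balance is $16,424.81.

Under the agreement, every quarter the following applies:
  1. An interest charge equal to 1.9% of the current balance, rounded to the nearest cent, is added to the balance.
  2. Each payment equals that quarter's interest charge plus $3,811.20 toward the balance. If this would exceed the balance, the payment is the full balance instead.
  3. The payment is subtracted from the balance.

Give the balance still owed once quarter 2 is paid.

$8,802.41

Quarter 1: $16,424.81 +$312.07 interest = $16,736.88; pay $4,123.27 → $12,613.61
Quarter 2: $12,613.61 +$239.66 interest = $12,853.27; pay $4,050.86 → $8,802.41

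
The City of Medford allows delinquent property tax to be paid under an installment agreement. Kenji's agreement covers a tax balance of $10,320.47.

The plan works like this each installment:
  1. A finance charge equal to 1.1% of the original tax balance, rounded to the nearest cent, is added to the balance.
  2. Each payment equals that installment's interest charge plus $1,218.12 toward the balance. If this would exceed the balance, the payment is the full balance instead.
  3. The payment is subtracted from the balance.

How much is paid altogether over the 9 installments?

# | Opening | Interest | Payment | End bal
1 | $10,320.47 | $113.53 | $1,331.65 | $9,102.35
2 | $9,102.35 | $113.53 | $1,331.65 | $7,884.23
3 | $7,884.23 | $113.53 | $1,331.65 | $6,666.11
4 | $6,666.11 | $113.53 | $1,331.65 | $5,447.99
5 | $5,447.99 | $113.53 | $1,331.65 | $4,229.87
6 | $4,229.87 | $113.53 | $1,331.65 | $3,011.75
7 | $3,011.75 | $113.53 | $1,331.65 | $1,793.63
8 | $1,793.63 | $113.53 | $1,331.65 | $575.51
9 | $575.51 | $113.53 | $689.04 | $0.00
Total paid: $11,342.24

$11,342.24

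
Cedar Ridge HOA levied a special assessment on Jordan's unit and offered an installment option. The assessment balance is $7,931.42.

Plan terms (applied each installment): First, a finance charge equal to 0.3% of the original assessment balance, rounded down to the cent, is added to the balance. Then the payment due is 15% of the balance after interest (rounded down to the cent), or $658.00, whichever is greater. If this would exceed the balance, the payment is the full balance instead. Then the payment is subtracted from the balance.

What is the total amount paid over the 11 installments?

Installment 1: $7,931.42 +$23.79 interest = $7,955.21; pay $1,193.28 → $6,761.93
Installment 2: $6,761.93 +$23.79 interest = $6,785.72; pay $1,017.85 → $5,767.87
Installment 3: $5,767.87 +$23.79 interest = $5,791.66; pay $868.74 → $4,922.92
Installment 4: $4,922.92 +$23.79 interest = $4,946.71; pay $742.00 → $4,204.71
Installment 5: $4,204.71 +$23.79 interest = $4,228.50; pay $658.00 → $3,570.50
Installment 6: $3,570.50 +$23.79 interest = $3,594.29; pay $658.00 → $2,936.29
Installment 7: $2,936.29 +$23.79 interest = $2,960.08; pay $658.00 → $2,302.08
Installment 8: $2,302.08 +$23.79 interest = $2,325.87; pay $658.00 → $1,667.87
Installment 9: $1,667.87 +$23.79 interest = $1,691.66; pay $658.00 → $1,033.66
Installment 10: $1,033.66 +$23.79 interest = $1,057.45; pay $658.00 → $399.45
Installment 11: $399.45 +$23.79 interest = $423.24; pay $423.24 → $0.00
Total paid: $8,193.11

$8,193.11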